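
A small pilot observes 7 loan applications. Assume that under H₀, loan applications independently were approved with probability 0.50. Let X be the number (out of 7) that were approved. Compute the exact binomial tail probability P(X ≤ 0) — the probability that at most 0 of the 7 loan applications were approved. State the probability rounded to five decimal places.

P = 0.00781

X ~ Binomial(n=7, p=0.50).
P(X ≤ 0) = C(7,0)·0.50^0·0.50^7.
= 0.007812 = 0.00781.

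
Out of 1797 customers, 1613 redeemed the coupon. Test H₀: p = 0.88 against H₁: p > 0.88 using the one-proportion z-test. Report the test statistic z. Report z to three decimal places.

With x = 1613 successes in n = 1797, p̂ = 0.89761.
SE₀ = √(0.88·0.12/1797) = 0.007666.
z = (p̂ − p₀)/SE = (0.89761 − 0.88)/0.007666 = 2.297.

z = 2.297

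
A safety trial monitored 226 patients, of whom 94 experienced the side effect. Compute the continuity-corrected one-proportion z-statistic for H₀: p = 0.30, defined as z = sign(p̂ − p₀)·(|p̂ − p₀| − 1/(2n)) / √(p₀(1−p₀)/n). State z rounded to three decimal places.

z = 3.731

With x = 94 successes in n = 226, p̂ = 0.41593. p̂ − p₀ = 0.115929.
1/(2n) = 0.002212.
Corrected numerator: |0.115929| − 0.002212 = 0.113717.
SE₀ = √(0.30·0.70/226) = 0.030483.
z = +0.113717/0.030483 = 3.731.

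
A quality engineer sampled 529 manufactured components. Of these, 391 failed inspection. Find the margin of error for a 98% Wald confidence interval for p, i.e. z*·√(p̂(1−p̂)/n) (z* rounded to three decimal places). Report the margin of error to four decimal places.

ME = 0.0444

p̂ = 391/529 = 0.73913.
SE(p̂) = √(0.73913·0.26087/529) = 0.019092.
z* = 2.326 at the 98% level.
So ME = 0.0444.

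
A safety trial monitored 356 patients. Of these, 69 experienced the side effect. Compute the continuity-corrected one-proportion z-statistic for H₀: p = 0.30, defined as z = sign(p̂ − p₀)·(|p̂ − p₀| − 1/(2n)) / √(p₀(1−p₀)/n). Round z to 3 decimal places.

z = -4.314

Sample proportion p̂ = 69/356 = 0.19382. p̂ − p₀ = -0.106180.
1/(2n) = 0.001404.
Corrected numerator: |-0.106180| − 0.001404 = 0.104776.
SE₀ = √(0.30·0.70/356) = 0.024288.
z = −0.104776/0.024288 = -4.314.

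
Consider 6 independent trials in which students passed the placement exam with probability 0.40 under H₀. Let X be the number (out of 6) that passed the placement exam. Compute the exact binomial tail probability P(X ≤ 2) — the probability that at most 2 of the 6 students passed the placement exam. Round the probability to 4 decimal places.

P = 0.5443

X is binomial with n = 6 and p = 0.40.
P(X ≤ 2) = C(6,0)·0.40^0·0.60^6 + C(6,1)·0.40^1·0.60^5 + C(6,2)·0.40^2·0.60^4.
= 0.046656 + 0.186624 + 0.311040 = 0.5443.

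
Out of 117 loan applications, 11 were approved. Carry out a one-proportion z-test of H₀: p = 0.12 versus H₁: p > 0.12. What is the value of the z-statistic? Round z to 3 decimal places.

z = -0.865

p̂ = 11/117 = 0.09402.
Null standard error: √(0.12·0.88/117) = √0.000902564 = 0.030043.
Test statistic: z = -0.02598/0.030043 = -0.865.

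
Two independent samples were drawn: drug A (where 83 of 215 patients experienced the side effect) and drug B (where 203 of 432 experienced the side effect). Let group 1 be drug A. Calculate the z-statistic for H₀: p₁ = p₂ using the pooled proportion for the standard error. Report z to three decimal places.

z = -2.023

p̂₁ = 83/215 = 0.38605, p̂₂ = 203/432 = 0.46991.
Pooled p̂ = (83+203)/(215+432) = 286/647 = 0.44204.
SE = √[p̂(1−p̂)(1/n₁+1/n₂)] = √[0.44204·0.55796·(1/215+1/432)] ≈ 0.041450.
z = (p̂₁ − p̂₂)/SE = (0.38605 − 0.46991)/0.041450 = -0.08386/0.041450 = -2.023.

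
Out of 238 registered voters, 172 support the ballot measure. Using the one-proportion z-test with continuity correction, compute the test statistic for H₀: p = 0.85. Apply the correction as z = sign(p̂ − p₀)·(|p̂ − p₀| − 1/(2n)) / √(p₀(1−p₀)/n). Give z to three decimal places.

With x = 172 successes in n = 238, p̂ = 0.72269. p̂ − p₀ = -0.127311.
Continuity correction 1/(2n) = 1/476 = 0.002101.
Corrected numerator: |-0.127311| − 0.002101 = 0.125210.
Under H₀, SE = √(p₀(1−p₀)/n) = √(0.85·0.15/238) = √0.000535714 = 0.023146.
z = (−)0.125210/0.023146 = -5.410.

z = -5.410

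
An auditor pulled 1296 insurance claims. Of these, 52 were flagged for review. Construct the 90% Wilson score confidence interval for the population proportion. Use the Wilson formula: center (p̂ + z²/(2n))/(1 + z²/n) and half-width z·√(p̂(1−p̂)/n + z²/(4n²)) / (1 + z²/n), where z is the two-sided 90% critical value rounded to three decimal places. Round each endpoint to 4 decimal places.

Here p̂ = 52/1296 = 0.04012 and z = 1.645 (z² = 2.706025).
Denominator 1 + z²/n = 1 + 2.706025/1296 = 1.002088.
Adjusted center: (0.04012 + z²/(2n))/1.002088 = 0.04108.
Radicand: p̂(1−p̂)/n + z²/(4n²) = 0.000029717 + 0.000000403 = 0.000030120.
Half-width = z·√(radicand)/denom = 1.645·0.005488/1.002088 = 0.00901.
CI: 0.04108 ± 0.00901 = (0.0321, 0.0501).

(0.0321, 0.0501)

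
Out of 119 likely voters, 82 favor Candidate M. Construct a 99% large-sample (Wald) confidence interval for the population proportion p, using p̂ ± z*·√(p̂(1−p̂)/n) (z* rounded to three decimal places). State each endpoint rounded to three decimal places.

(0.580, 0.798)

The sample proportion is 82/119 = 0.68908.
SE = √(p̂(1−p̂)/n) = √(0.214250/119) = 0.042431.
z* = 2.576 at the 99% level.
Margin = 2.576·0.042431 = 0.10930.
CI: 0.68908 ± 0.10930 = (0.580, 0.798).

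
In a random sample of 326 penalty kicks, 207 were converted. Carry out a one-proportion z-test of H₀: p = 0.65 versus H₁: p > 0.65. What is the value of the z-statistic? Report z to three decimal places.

p̂ = 207/326 = 0.63497.
SE₀ = √(0.65·0.35/326) = 0.026417.
z = (0.63497 − 0.65)/0.026417 = -0.01503/0.026417 = -0.569.

z = -0.569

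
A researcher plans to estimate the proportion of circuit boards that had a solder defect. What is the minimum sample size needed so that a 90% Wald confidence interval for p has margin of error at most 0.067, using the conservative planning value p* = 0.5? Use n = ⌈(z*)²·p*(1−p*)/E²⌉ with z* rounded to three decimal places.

n = 151

For 90% confidence, z* = 1.645.
p*(1−p*) = 0.2500.
Required n before rounding: 2.706025 × 0.2500 / 0.067² = 150.703.
Rounding up, n = 151.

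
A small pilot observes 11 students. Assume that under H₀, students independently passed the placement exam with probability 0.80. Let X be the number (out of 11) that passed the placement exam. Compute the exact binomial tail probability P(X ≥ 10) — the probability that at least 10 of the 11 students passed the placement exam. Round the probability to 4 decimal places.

P = 0.3221

X ~ Binomial(n=11, p=0.80).
P(X ≥ 10) = C(11,10)·0.80^10·0.20^1 + C(11,11)·0.80^11·0.20^0.
= 0.236223 + 0.085899 = 0.3221.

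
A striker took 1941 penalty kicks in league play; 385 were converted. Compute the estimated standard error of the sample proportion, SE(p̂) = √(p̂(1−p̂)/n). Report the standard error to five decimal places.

The sample proportion is 385/1941 = 0.19835.
p̂(1−p̂) = 0.159007.
SE = √(0.159007/1941) = √0.000081920 = 0.00905.

SE = 0.00905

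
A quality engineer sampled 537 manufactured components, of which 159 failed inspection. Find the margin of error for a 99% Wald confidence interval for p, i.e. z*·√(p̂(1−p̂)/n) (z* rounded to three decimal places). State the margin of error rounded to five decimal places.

ME = 0.05075

With x = 159 successes in n = 537, p̂ = 0.29609.
SE = √(p̂(1−p̂)/n) = √(0.208420/537) = 0.019701.
z* = 2.576 at the 99% level.
Margin of error = z*·SE = 2.576 × 0.019701 = 0.05075.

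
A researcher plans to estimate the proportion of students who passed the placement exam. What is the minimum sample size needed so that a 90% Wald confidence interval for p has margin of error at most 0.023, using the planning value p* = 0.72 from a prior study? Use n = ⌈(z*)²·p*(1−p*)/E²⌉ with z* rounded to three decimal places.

z* = 1.645 at the 90% level.
p*(1−p*) = 0.2016.
Required n before rounding: 2.706025 × 0.2016 / 0.023² = 1031.256.
⌈1031.256⌉ = 1032.

n = 1032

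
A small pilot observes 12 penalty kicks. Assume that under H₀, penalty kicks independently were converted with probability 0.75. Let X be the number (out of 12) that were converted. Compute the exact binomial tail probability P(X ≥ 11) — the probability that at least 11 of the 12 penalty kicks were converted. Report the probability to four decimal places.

P = 0.1584

X is binomial with n = 12 and p = 0.75.
P(X ≥ 11) = C(12,11)·0.75^11·0.25^1 + C(12,12)·0.75^12·0.25^0.
= 0.126705 + 0.031676 = 0.1584.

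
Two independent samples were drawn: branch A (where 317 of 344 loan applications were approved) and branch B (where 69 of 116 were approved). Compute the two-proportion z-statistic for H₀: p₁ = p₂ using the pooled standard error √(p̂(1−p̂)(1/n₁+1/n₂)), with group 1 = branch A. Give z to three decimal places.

Sample proportions: p̂₁ = 317/344 = 0.92151 and p̂₂ = 69/116 = 0.59483.
Pooled p̂ = (317+69)/(344+116) = 386/460 = 0.83913.
SE = √[p̂(1−p̂)(1/n₁+1/n₂)] = √[0.83913·0.16087·(1/344+1/116)] ≈ 0.039448.
z = (p̂₁ − p̂₂)/SE = (0.92151 − 0.59483)/0.039448 = 0.32668/0.039448 = 8.281.

z = 8.281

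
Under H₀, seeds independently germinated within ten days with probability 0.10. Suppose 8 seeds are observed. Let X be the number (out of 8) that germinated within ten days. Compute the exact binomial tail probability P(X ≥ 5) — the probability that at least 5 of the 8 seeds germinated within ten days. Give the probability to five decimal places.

P = 0.00043

X ~ Binomial(n=8, p=0.10).
P(X ≥ 5) = C(8,5)·0.10^5·0.90^3 + C(8,6)·0.10^6·0.90^2 + C(8,7)·0.10^7·0.90^1 + C(8,8)·0.10^8·0.90^0.
= 0.000408 + 0.000023 + 0.000001 + 0.000000 = 0.00043.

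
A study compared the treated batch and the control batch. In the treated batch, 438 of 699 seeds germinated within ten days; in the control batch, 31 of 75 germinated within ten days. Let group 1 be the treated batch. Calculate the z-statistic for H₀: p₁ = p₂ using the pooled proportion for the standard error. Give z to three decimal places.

Sample proportions: p̂₁ = 438/699 = 0.62661 and p̂₂ = 31/75 = 0.41333.
Pooled p̂ = (438+31)/(699+75) = 469/774 = 0.60594.
Pooled SE = √[0.2387760·0.01476395] ≈ 0.059374.
z = 0.21328/0.059374 = 3.592.

z = 3.592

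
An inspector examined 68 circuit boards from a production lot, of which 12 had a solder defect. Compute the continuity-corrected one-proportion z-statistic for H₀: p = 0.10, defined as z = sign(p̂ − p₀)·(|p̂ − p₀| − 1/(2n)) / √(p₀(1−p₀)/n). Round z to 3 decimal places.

Sample proportion p̂ = 12/68 = 0.17647. p̂ − p₀ = 0.076471.
Continuity correction 1/(2n) = 1/136 = 0.007353.
Corrected numerator: |0.076471| − 0.007353 = 0.069118.
Under H₀, SE = √(p₀(1−p₀)/n) = √(0.10·0.90/68) = √0.001323529 = 0.036380.
z = (+)0.069118/0.036380 = 1.900.

z = 1.900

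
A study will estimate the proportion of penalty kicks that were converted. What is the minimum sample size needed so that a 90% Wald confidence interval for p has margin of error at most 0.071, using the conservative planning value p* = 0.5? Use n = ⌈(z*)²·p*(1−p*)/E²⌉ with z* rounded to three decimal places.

n = 135

For 90% confidence, z* = 1.645.
p*(1−p*) = 0.50·0.50 = 0.2500.
Required n before rounding: 2.706025 × 0.2500 / 0.071² = 134.201.
⌈134.201⌉ = 135.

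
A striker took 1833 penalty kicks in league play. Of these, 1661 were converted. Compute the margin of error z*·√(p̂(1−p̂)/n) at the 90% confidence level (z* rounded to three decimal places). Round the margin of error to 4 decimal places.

ME = 0.0112

With x = 1661 successes in n = 1833, p̂ = 0.90616.
SE(p̂) = √(0.90616·0.09384/1833) = 0.006811.
The 90% critical value is z* = 1.645.
ME = 1.645·0.006811 = 0.0112.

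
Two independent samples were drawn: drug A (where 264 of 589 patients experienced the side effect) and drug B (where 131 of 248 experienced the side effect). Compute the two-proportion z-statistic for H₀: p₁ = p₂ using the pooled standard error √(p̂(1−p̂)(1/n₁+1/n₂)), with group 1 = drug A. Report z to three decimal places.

z = -2.117

p̂₁ = 264/589 = 0.44822, p̂₂ = 131/248 = 0.52823.
Pooling: p̂ = 395/837 = 0.47192.
Pooled SE = √[0.2492117·0.00573005] ≈ 0.037789.
z = -0.08001/0.037789 = -2.117.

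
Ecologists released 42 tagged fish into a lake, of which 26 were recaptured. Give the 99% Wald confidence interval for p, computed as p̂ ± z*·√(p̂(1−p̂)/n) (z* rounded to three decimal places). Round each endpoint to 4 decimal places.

(0.4260, 0.8121)

The sample proportion is 26/42 = 0.61905.
SE = √(p̂(1−p̂)/n) = √(0.235828/42) = 0.074933.
The 99% critical value is z* = 2.576.
Margin of error: 2.576 × 0.074933 = 0.19303.
So the interval runs from 0.4260 to 0.8121.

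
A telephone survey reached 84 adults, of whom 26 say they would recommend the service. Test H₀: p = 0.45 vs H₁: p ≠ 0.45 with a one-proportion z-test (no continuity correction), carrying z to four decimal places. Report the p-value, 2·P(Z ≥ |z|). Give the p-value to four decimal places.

p-value = 0.0097

The sample proportion is 26/84 = 0.30952.
SE₀ = √(0.45·0.55/84) = 0.054281.
Test statistic (full precision, shown to 4 dp): z = (26/84 − 0.45)/SE₀ ≈ -2.5879.
p-value = 2·P(Z ≥ |z|) with z = -2.5879 → 0.0097.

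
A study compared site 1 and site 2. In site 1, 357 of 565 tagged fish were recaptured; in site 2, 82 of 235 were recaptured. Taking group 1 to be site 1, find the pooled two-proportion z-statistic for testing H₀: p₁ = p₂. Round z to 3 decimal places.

z = 7.325

p̂₁ = 357/565 = 0.63186, p̂₂ = 82/235 = 0.34894.
Pooled p̂ = (357+82)/(565+235) = 439/800 = 0.54875.
Pooled SE = √[0.2476234·0.00602523] ≈ 0.038626.
z = (p̂₁ − p̂₂)/SE = (0.63186 − 0.34894)/0.038626 = 0.28292/0.038626 = 7.325.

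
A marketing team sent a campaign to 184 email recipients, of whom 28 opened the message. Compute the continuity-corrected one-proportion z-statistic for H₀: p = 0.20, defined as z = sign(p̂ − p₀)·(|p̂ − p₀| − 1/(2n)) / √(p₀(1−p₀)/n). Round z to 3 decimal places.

Sample proportion p̂ = 28/184 = 0.15217. p̂ − p₀ = -0.047826.
1/(2n) = 0.002717.
Corrected numerator: |-0.047826| − 0.002717 = 0.045109.
Under H₀, SE = √(p₀(1−p₀)/n) = √(0.20·0.80/184) = √0.000869565 = 0.029488.
z = (−)0.045109/0.029488 = -1.530.

z = -1.530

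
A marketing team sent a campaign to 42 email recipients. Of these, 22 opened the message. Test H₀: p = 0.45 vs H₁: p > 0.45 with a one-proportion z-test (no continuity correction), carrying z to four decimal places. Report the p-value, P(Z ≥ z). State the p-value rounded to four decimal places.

Sample proportion p̂ = 22/42 = 0.52381.
Under H₀, SE = √(p₀(1−p₀)/n) = √(0.45·0.55/42) = √0.005892857 = 0.076765.
Test statistic (full precision, shown to 4 dp): z = (22/42 − 0.45)/SE₀ ≈ 0.9615.
From the standard normal, P(Z ≥ z) = 0.1682.

p-value = 0.1682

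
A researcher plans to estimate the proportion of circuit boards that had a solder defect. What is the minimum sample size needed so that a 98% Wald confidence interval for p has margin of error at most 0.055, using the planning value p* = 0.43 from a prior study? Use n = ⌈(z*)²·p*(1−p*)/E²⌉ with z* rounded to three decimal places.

For 98% confidence, z* = 2.326.
p*(1−p*) = 0.2451.
(z*)²·p*(1−p*)/E² = 5.410276·0.2451/0.003025 = 438.366.
Rounding up, n = 439.

n = 439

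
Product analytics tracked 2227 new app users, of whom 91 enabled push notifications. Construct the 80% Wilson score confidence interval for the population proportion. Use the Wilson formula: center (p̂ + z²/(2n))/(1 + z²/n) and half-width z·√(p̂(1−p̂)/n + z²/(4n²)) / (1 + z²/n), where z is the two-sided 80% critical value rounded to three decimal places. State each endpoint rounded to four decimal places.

(0.0358, 0.0466)

Here p̂ = 91/2227 = 0.04086 and z = 1.282 (z² = 1.643524).
1 + z²/n = 1.000738.
Center = (0.04086 + 0.000369)/1.000738 = 0.04120.
Radicand: p̂(1−p̂)/n + z²/(4n²) = 0.000017599 + 0.000000083 = 0.000017682.
Half-width = 1.282·√0.000017682/1.000738 = 0.00539.
CI: 0.04120 ± 0.00539 = (0.0358, 0.0466).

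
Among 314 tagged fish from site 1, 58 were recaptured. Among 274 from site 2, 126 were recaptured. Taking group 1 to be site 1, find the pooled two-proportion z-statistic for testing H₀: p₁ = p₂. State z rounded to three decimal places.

Sample proportions: p̂₁ = 58/314 = 0.18471 and p̂₂ = 126/274 = 0.45985.
Pooling: p̂ = 184/588 = 0.31293.
Pooled SE = √[0.2150030·0.00683435] ≈ 0.038333.
z = -0.27514/0.038333 = -7.178.

z = -7.178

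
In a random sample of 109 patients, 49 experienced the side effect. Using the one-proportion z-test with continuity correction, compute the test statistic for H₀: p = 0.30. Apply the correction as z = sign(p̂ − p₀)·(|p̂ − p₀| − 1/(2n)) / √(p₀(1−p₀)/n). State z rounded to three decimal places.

With x = 49 successes in n = 109, p̂ = 0.44954. p̂ − p₀ = 0.149541.
Continuity correction 1/(2n) = 1/218 = 0.004587.
Corrected numerator: |0.149541| − 0.004587 = 0.144954.
SE₀ = √(0.30·0.70/109) = 0.043893.
z = (+)0.144954/0.043893 = 3.302.

z = 3.302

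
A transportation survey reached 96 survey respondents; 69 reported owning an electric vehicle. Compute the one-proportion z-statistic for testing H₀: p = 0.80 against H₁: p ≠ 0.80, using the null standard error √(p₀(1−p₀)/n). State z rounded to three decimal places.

z = -1.990

p̂ = 69/96 = 0.71875.
Null standard error: √(0.80·0.20/96) = √0.001666667 = 0.040825.
Test statistic: z = -0.08125/0.040825 = -1.990.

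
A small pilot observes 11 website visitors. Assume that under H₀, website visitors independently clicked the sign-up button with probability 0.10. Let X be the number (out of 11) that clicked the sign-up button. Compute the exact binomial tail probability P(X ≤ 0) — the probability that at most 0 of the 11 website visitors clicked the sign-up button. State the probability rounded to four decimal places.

P = 0.3138

X ~ Binomial(n=11, p=0.10).
P(X ≤ 0) = C(11,0)·0.10^0·0.90^11.
= 0.313811 = 0.3138.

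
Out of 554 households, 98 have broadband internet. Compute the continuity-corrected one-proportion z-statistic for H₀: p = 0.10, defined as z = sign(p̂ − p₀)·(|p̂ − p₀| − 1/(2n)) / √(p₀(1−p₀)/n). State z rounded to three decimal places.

p̂ = 98/554 = 0.17690. p̂ − p₀ = 0.076895.
Continuity correction 1/(2n) = 1/1108 = 0.000903.
Corrected numerator: |0.076895| − 0.000903 = 0.075992.
SE₀ = √(0.10·0.90/554) = 0.012746.
z = +0.075992/0.012746 = 5.962.

z = 5.962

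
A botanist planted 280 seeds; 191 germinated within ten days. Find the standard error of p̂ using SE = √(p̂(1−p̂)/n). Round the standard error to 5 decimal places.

SE = 0.02783

The sample proportion is 191/280 = 0.68214.
p̂(1−p̂) = 0.68214·0.31786 = 0.216825.
SE = √(0.216825/280) = √0.000774375 = 0.02783.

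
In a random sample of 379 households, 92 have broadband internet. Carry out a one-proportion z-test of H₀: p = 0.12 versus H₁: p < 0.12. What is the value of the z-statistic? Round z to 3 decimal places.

z = 7.353

Sample proportion p̂ = 92/379 = 0.24274.
Under H₀, SE = √(p₀(1−p₀)/n) = √(0.12·0.88/379) = √0.000278628 = 0.016692.
z = (0.24274 − 0.12)/0.016692 = 0.12274/0.016692 = 7.353.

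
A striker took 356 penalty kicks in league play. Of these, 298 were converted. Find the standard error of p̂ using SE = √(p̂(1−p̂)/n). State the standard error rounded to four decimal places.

Sample proportion p̂ = 298/356 = 0.83708.
p̂(1−p̂) = 0.136377.
SE = √(0.136377/356) = √0.000383081 = 0.0196.

SE = 0.0196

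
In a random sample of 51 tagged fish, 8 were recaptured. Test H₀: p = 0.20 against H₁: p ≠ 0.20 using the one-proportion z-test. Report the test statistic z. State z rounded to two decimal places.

z = -0.77

Sample proportion p̂ = 8/51 = 0.15686.
Null standard error: √(0.20·0.80/51) = √0.003137255 = 0.056011.
z = (0.15686 − 0.20)/0.056011 = -0.04314/0.056011 = -0.77.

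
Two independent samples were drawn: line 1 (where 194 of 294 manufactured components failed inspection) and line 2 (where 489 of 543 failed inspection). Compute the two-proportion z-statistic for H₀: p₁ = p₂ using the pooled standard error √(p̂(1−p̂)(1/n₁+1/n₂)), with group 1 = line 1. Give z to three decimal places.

z = -8.579

p̂₁ = 194/294 = 0.65986, p̂₂ = 489/543 = 0.90055.
Pooling: p̂ = 683/837 = 0.81601.
SE = √[p̂(1−p̂)(1/n₁+1/n₂)] = √[0.81601·0.18399·(1/294+1/543)] ≈ 0.028057.
z = -0.24069/0.028057 = -8.579.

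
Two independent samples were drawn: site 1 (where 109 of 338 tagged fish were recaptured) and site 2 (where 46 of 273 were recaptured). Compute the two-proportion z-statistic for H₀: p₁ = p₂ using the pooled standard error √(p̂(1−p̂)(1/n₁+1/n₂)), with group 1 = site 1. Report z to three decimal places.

z = 4.349

p̂₁ = 109/338 = 0.32249, p̂₂ = 46/273 = 0.16850.
Pooling: p̂ = 155/611 = 0.25368.
SE = √[p̂(1−p̂)(1/n₁+1/n₂)] = √[0.25368·0.74632·(1/338+1/273)] ≈ 0.035407.
z = 0.15399/0.035407 = 4.349.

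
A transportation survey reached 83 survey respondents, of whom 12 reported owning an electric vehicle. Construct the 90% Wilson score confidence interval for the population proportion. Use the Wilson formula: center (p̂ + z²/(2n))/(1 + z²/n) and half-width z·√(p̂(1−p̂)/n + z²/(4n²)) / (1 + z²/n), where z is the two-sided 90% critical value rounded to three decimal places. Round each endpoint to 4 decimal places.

Here p̂ = 12/83 = 0.14458 and z = 1.645 (z² = 2.706025).
Denominator 1 + z²/n = 1 + 2.706025/83 = 1.032603.
Adjusted center: (0.14458 + z²/(2n))/1.032603 = 0.15580.
Radicand: p̂(1−p̂)/n + z²/(4n²) = 0.001490065 + 0.000098201 = 0.001588266.
Half-width = 1.645·√0.001588266/1.032603 = 0.06349.
So the interval runs from 0.0923 to 0.2193.

(0.0923, 0.2193)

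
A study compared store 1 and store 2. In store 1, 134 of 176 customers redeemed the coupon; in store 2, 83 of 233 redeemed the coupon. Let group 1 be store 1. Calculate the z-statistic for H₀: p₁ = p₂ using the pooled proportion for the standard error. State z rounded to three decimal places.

z = 8.129

p̂₁ = 134/176 = 0.76136, p̂₂ = 83/233 = 0.35622.
Pooled p̂ = (134+83)/(176+233) = 217/409 = 0.53056.
Pooled SE = √[0.2490659·0.00997366] ≈ 0.049841.
z = 0.40514/0.049841 = 8.129.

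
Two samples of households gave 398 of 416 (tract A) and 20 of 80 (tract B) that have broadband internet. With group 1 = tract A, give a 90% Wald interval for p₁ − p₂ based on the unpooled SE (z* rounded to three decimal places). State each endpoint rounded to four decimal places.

p̂₁ = 398/416 = 0.95673, p̂₂ = 20/80 = 0.25000; p̂₁ − p̂₂ = 0.70673.
SE = √(0.000099512 + 0.002343750) = √0.002443262 = 0.049429.
The 90% critical value is z* = 1.645. Margin of error = 0.08131.
CI: 0.70673 ± 0.08131 = (0.6254, 0.7880).

(0.6254, 0.7880)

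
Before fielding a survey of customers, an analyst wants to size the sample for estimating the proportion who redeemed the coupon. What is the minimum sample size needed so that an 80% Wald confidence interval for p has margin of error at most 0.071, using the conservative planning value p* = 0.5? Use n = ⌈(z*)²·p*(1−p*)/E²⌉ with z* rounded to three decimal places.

z* = 1.282 at the 80% level.
p*(1−p*) = 0.50·0.50 = 0.2500.
Required n before rounding: 1.643524 × 0.2500 / 0.071² = 81.508.
Rounding up, n = 82.

n = 82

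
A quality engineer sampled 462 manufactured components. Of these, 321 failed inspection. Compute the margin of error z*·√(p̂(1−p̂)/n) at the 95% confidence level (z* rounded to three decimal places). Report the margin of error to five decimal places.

ME = 0.04199

Sample proportion p̂ = 321/462 = 0.69481.
SE = √(p̂(1−p̂)/n) = √(0.212051/462) = 0.021424.
For 95% confidence, z* = 1.960.
So ME = 0.04199.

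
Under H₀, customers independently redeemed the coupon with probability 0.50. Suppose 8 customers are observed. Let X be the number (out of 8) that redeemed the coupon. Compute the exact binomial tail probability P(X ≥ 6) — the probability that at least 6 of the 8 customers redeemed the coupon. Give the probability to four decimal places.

X is binomial with n = 8 and p = 0.50.
P(X ≥ 6) = C(8,6)·0.50^6·0.50^2 + C(8,7)·0.50^7·0.50^1 + C(8,8)·0.50^8·0.50^0.
= 0.109375 + 0.031250 + 0.003906 = 0.1445.

P = 0.1445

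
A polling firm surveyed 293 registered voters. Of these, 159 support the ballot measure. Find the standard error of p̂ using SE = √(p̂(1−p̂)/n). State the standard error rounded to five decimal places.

SE = 0.02910

Sample proportion p̂ = 159/293 = 0.54266.
p̂(1−p̂) = 0.248180.
SE = √(0.248180/293) = √0.000847031 = 0.02910.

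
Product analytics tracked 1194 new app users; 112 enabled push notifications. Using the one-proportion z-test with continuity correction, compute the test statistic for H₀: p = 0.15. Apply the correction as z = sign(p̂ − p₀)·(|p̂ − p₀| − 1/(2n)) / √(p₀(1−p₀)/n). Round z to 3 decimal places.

p̂ = 112/1194 = 0.09380. p̂ − p₀ = -0.056198.
Continuity correction 1/(2n) = 1/2388 = 0.000419.
Corrected numerator: |-0.056198| − 0.000419 = 0.055779.
SE₀ = √(0.15·0.85/1194) = 0.010334.
z = (−)0.055779/0.010334 = -5.398.

z = -5.398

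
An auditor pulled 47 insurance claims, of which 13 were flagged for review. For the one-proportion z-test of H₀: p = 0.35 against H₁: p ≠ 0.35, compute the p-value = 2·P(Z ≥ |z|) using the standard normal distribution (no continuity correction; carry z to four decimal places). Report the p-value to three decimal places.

p-value = 0.291

The sample proportion is 13/47 = 0.27660.
SE₀ = √(0.35·0.65/47) = 0.069573.
Test statistic (full precision, shown to 4 dp): z = (13/47 − 0.35)/SE₀ ≈ -1.0551.
From the standard normal, 2·P(Z ≥ |z|) = 0.291.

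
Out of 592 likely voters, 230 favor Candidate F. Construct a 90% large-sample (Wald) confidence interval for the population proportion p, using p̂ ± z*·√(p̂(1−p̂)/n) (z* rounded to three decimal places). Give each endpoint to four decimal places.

(0.3556, 0.4215)

The sample proportion is 230/592 = 0.38851.
Standard error of p̂: √(0.237571/592) = √0.000401302 = 0.020033.
The 90% critical value is z* = 1.645.
Margin of error: 1.645 × 0.020033 = 0.03295.
Interval: 0.38851 ± 0.03295 → (0.3556, 0.4215).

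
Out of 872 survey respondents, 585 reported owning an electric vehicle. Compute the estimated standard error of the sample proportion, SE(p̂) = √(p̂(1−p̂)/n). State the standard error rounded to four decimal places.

SE = 0.0159

Sample proportion p̂ = 585/872 = 0.67087.
p̂(1−p̂) = 0.220803.
SE = √(0.220803/872) = √0.000253214 = 0.0159.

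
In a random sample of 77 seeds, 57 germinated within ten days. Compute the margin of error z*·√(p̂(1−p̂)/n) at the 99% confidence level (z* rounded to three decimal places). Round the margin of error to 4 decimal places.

p̂ = 57/77 = 0.74026.
Standard error of p̂: √(0.192275/77) = √0.002497081 = 0.049971.
z* = 2.576 at the 99% level.
ME = 2.576·0.049971 = 0.1287.

ME = 0.1287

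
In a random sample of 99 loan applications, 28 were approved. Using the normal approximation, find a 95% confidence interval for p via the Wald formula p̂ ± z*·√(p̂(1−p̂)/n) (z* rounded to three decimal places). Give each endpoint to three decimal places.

(0.194, 0.372)

p̂ = 28/99 = 0.28283.
SE = √(p̂(1−p̂)/n) = √(0.202836/99) = 0.045264.
For 95% confidence, z* = 1.960.
Margin = 1.960·0.045264 = 0.08872.
CI: 0.28283 ± 0.08872 = (0.194, 0.372).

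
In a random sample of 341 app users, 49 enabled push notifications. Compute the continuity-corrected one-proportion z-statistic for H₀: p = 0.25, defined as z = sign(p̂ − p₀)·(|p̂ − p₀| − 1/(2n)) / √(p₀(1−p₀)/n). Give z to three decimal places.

z = -4.471

p̂ = 49/341 = 0.14370. p̂ − p₀ = -0.106305.
Continuity correction 1/(2n) = 1/682 = 0.001466.
Corrected numerator: |-0.106305| − 0.001466 = 0.104839.
Under H₀, SE = √(p₀(1−p₀)/n) = √(0.25·0.75/341) = √0.000549853 = 0.023449.
z = −0.104839/0.023449 = -4.471.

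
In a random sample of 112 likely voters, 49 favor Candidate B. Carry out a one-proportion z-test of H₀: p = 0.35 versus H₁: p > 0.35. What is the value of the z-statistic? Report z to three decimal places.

Sample proportion p̂ = 49/112 = 0.43750.
Under H₀, SE = √(p₀(1−p₀)/n) = √(0.35·0.65/112) = √0.002031250 = 0.045069.
z = (p̂ − p₀)/SE = (0.43750 − 0.35)/0.045069 = 1.941.

z = 1.941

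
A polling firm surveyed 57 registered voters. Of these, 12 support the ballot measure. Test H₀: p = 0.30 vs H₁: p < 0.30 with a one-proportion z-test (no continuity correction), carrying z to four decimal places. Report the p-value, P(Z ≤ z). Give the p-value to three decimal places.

Sample proportion p̂ = 12/57 = 0.21053.
Under H₀, SE = √(p₀(1−p₀)/n) = √(0.30·0.70/57) = √0.003684211 = 0.060698.
z = (p̂ − p₀)/SE = (12/57 − 0.30)/0.060698 ≈ -1.4741.
p-value = P(Z ≤ z) with z = -1.4741 → 0.070.

p-value = 0.070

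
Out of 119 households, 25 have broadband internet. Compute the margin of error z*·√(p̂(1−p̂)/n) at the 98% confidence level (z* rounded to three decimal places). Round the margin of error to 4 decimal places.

With x = 25 successes in n = 119, p̂ = 0.21008.
Standard error of p̂: √(0.165949/119) = √0.001394527 = 0.037343.
For 98% confidence, z* = 2.326.
So ME = 0.0869.

ME = 0.0869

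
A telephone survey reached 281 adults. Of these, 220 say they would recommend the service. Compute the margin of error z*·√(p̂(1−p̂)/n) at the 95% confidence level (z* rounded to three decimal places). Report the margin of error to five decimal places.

Sample proportion p̂ = 220/281 = 0.78292.
SE = √(p̂(1−p̂)/n) = √(0.169957/281) = 0.024593.
For 95% confidence, z* = 1.960.
ME = 1.960·0.024593 = 0.04820.

ME = 0.04820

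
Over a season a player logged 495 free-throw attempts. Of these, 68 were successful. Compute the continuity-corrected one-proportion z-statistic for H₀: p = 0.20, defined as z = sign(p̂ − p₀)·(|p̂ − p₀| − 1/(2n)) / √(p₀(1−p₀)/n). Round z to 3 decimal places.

With x = 68 successes in n = 495, p̂ = 0.13737. p̂ − p₀ = -0.062626.
Continuity correction 1/(2n) = 1/990 = 0.001010.
Corrected numerator: |-0.062626| − 0.001010 = 0.061616.
Under H₀, SE = √(p₀(1−p₀)/n) = √(0.20·0.80/495) = √0.000323232 = 0.017979.
z = −0.061616/0.017979 = -3.427.

z = -3.427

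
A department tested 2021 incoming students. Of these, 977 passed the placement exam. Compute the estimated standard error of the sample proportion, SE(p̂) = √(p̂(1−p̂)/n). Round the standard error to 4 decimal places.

SE = 0.0111

The sample proportion is 977/2021 = 0.48342.
p̂(1−p̂) = 0.48342·0.51658 = 0.249725.
SE = √(0.249725/2021) = √0.000123565 = 0.0111.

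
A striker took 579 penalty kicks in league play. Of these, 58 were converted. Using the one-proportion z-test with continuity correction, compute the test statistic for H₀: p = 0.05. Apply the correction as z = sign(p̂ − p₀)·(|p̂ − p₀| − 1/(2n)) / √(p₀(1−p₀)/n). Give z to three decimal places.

z = 5.444

The sample proportion is 58/579 = 0.10017. p̂ − p₀ = 0.050173.
Continuity correction 1/(2n) = 1/1158 = 0.000864.
Corrected numerator: |0.050173| − 0.000864 = 0.049309.
Null standard error: √(0.05·0.95/579) = √0.000082038 = 0.009057.
z = +0.049309/0.009057 = 5.444.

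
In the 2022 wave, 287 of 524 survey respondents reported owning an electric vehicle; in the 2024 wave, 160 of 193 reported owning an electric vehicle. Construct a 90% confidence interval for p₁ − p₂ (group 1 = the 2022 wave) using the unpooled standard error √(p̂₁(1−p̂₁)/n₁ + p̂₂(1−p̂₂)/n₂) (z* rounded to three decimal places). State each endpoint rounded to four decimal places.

p̂₁ = 0.54771, p̂₂ = 0.82902, so the observed difference is -0.28131.
SE = √(0.000472755 + 0.000734450) = √0.001207205 = 0.034745.
The 90% critical value is z* = 1.645. Margin of error = 0.05716.
CI: -0.28131 ± 0.05716 = (-0.3385, -0.2242).

(-0.3385, -0.2242)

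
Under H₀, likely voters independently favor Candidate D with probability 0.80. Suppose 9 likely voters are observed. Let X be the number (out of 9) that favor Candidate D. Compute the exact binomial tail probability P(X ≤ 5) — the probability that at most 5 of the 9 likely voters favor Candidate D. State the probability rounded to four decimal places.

P = 0.0856

X is binomial with n = 9 and p = 0.80.
P(X ≤ 5) = Σ_{j=0}^{5} C(9,j)·0.80^j·0.20^{9−j}.
= 0.000001 + 0.000018 + 0.000295 + 0.002753 + 0.016515 + 0.066060 = 0.0856.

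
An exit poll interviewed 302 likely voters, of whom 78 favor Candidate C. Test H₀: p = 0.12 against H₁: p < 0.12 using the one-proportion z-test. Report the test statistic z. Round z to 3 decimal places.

z = 7.395

Sample proportion p̂ = 78/302 = 0.25828.
Null standard error: √(0.12·0.88/302) = √0.000349669 = 0.018699.
z = (0.25828 − 0.12)/0.018699 = 0.13828/0.018699 = 7.395.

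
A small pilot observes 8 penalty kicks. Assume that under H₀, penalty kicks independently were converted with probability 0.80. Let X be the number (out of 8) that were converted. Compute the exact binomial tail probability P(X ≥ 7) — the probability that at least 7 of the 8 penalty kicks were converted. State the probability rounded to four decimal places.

X is binomial with n = 8 and p = 0.80.
P(X ≥ 7) = C(8,7)·0.80^7·0.20^1 + C(8,8)·0.80^8·0.20^0.
= 0.335544 + 0.167772 = 0.5033.

P = 0.5033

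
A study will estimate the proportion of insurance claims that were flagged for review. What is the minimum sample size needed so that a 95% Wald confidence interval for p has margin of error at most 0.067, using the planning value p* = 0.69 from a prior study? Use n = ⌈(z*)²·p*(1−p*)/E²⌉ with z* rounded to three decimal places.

n = 184

For 95% confidence, z* = 1.960.
p*(1−p*) = 0.69·0.31 = 0.2139.
(z*)²·p*(1−p*)/E² = 3.841600·0.2139/0.004489 = 183.052.
⌈183.052⌉ = 184.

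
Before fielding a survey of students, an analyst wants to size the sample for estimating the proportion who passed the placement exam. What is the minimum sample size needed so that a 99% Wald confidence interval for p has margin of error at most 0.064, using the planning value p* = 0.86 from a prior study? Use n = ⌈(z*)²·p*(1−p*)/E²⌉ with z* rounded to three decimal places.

n = 196

z* = 2.576 at the 99% level.
p*(1−p*) = 0.1204.
(z*)²·p*(1−p*)/E² = 6.635776·0.1204/0.004096 = 195.056.
Rounding up, n = 196.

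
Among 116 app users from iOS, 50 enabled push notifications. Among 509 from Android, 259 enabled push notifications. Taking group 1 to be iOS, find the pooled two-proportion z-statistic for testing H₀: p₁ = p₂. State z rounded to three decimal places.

p̂₁ = 50/116 = 0.43103, p̂₂ = 259/509 = 0.50884.
Pooled p̂ = (50+259)/(116+509) = 309/625 = 0.49440.
SE = √[p̂(1−p̂)(1/n₁+1/n₂)] = √[0.49440·0.50560·(1/116+1/509)] ≈ 0.051439.
z = (p̂₁ − p̂₂)/SE = (0.43103 − 0.50884)/0.051439 = -0.07781/0.051439 = -1.513.

z = -1.513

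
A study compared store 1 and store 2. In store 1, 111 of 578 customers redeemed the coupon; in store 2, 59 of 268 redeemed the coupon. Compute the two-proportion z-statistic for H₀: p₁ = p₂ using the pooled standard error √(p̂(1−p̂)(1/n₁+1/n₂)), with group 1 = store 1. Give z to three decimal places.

p̂₁ = 111/578 = 0.19204, p̂₂ = 59/268 = 0.22015.
Pooled p̂ = (111+59)/(578+268) = 170/846 = 0.20095.
SE = √[p̂(1−p̂)(1/n₁+1/n₂)] = √[0.20095·0.79905·(1/578+1/268)] ≈ 0.029613.
z = -0.02811/0.029613 = -0.949.

z = -0.949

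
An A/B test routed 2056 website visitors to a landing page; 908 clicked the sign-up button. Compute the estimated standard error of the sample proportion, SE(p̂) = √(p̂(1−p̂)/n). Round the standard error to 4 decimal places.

Sample proportion p̂ = 908/2056 = 0.44163.
p̂(1−p̂) = 0.246593.
Dividing by n and taking the root: √0.000119938 = 0.0110.

SE = 0.0110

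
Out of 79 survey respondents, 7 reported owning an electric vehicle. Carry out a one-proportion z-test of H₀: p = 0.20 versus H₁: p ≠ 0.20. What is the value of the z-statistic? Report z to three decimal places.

The sample proportion is 7/79 = 0.08861.
SE₀ = √(0.20·0.80/79) = 0.045004.
z = (p̂ − p₀)/SE = (0.08861 − 0.20)/0.045004 = -2.475.

z = -2.475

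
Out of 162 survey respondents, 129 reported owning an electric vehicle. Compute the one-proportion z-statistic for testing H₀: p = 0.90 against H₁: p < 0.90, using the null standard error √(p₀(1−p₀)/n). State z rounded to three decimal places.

The sample proportion is 129/162 = 0.79630.
Null standard error: √(0.90·0.10/162) = √0.000555556 = 0.023570.
z = (0.79630 − 0.90)/0.023570 = -0.10370/0.023570 = -4.400.

z = -4.400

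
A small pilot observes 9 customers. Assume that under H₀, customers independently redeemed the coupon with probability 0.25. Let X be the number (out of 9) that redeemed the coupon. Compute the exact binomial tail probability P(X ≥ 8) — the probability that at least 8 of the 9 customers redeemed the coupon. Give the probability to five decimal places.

P = 0.00011

X is binomial with n = 9 and p = 0.25.
P(X ≥ 8) = C(9,8)·0.25^8·0.75^1 + C(9,9)·0.25^9·0.75^0.
= 0.000103 + 0.000004 = 0.00011.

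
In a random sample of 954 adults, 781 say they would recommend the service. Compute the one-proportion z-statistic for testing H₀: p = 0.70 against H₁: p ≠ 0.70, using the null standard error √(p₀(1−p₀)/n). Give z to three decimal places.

p̂ = 781/954 = 0.81866.
Under H₀, SE = √(p₀(1−p₀)/n) = √(0.70·0.30/954) = √0.000220126 = 0.014837.
z = (p̂ − p₀)/SE = (0.81866 − 0.70)/0.014837 = 7.998.

z = 7.998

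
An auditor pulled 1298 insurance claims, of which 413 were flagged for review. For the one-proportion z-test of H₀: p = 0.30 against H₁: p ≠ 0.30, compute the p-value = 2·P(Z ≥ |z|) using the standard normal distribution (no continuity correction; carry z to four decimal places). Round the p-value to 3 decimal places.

p-value = 0.153

p̂ = 413/1298 = 0.31818.
Under H₀, SE = √(p₀(1−p₀)/n) = √(0.30·0.70/1298) = √0.000161787 = 0.012720.
z = (p̂ − p₀)/SE = (413/1298 − 0.30)/0.012720 ≈ 1.4294.
From the standard normal, 2·P(Z ≥ |z|) = 0.153.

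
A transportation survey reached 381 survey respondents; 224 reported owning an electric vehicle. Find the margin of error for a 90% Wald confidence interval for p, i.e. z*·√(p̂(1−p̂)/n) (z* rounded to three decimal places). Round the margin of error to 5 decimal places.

With x = 224 successes in n = 381, p̂ = 0.58793.
SE = √(p̂(1−p̂)/n) = √(0.242269/381) = 0.025217.
For 90% confidence, z* = 1.645.
Margin of error = z*·SE = 1.645 × 0.025217 = 0.04148.

ME = 0.04148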